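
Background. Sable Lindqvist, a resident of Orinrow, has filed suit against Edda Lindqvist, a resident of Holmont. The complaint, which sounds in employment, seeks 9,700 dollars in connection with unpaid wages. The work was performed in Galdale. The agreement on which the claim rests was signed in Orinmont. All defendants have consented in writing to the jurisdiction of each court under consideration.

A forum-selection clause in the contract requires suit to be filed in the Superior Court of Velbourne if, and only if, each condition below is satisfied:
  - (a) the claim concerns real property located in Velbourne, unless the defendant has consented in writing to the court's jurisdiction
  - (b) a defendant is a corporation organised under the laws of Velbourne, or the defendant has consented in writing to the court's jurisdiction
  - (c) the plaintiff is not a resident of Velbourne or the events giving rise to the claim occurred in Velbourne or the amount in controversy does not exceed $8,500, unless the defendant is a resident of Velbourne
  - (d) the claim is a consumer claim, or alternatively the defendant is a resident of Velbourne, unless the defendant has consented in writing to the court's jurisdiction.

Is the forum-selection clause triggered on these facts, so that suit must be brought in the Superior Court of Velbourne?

The Superior Court of Velbourne:
  (a) The claim does not concern real property. The proviso rescues it, though: every defendant has filed written consent. Met.
  (b) Every defendant has filed written consent, so one alternative holds. Condition met.
  (c) The plaintiff resides in Orinrow, which is not Velbourne, so this disjunct is met. Condition met.
  (d) The claim is an employment claim, not a consumer claim; the defendant resides in Holmont, not Velbourne — no alternative holds. However, every defendant has filed written consent, so the 'unless' proviso supplies this condition. Condition met.
  → The clause applies.

Yes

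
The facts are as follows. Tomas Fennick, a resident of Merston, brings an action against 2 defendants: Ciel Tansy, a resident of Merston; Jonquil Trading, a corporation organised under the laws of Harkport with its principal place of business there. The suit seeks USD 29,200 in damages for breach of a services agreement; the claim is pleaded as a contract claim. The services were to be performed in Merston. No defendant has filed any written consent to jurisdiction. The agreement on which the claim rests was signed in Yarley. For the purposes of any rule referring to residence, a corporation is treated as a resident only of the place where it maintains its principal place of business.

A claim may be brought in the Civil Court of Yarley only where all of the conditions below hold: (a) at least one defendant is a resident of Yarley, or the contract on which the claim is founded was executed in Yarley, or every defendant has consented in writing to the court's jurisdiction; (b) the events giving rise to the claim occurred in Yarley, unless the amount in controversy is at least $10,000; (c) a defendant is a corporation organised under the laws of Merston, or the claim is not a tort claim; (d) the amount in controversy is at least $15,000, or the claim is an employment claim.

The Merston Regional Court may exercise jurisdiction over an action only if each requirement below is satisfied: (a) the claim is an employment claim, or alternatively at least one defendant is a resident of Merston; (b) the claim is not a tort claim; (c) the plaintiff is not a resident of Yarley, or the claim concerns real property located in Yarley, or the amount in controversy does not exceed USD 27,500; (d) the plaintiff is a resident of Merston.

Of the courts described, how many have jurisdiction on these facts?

2

The Civil Court of Yarley:
  (a) The contract was executed in Yarley, so one alternative holds. Satisfied.
  (b) The operative events occurred in Merston, not Yarley. The proviso rescues it, though: the amount in controversy is $29,200, which meets the $10,000 floor. Satisfied.
  (c) The claim is a contract claim, not a tort claim — that alternative is enough. Satisfied.
  (d) The amount in controversy is USD 29,200, which meets the USD 15,000 floor, so this disjunct is met. Satisfied.
  → Every requirement is satisfied — jurisdiction.
The Merston Regional Court:
  (a) Ciel Tansy resides in Merston, so one alternative holds. Condition met.
  (b) The claim is a contract claim, not a tort claim. Satisfied.
  (c) The plaintiff resides in Merston, which is not Yarley, so this disjunct is met. Condition met.
  (d) The plaintiff resides in Merston. Met.
  → Every requirement is satisfied — jurisdiction.
Courts with jurisdiction: the Civil Court of Yarley, the Merston Regional Court — 2 in total.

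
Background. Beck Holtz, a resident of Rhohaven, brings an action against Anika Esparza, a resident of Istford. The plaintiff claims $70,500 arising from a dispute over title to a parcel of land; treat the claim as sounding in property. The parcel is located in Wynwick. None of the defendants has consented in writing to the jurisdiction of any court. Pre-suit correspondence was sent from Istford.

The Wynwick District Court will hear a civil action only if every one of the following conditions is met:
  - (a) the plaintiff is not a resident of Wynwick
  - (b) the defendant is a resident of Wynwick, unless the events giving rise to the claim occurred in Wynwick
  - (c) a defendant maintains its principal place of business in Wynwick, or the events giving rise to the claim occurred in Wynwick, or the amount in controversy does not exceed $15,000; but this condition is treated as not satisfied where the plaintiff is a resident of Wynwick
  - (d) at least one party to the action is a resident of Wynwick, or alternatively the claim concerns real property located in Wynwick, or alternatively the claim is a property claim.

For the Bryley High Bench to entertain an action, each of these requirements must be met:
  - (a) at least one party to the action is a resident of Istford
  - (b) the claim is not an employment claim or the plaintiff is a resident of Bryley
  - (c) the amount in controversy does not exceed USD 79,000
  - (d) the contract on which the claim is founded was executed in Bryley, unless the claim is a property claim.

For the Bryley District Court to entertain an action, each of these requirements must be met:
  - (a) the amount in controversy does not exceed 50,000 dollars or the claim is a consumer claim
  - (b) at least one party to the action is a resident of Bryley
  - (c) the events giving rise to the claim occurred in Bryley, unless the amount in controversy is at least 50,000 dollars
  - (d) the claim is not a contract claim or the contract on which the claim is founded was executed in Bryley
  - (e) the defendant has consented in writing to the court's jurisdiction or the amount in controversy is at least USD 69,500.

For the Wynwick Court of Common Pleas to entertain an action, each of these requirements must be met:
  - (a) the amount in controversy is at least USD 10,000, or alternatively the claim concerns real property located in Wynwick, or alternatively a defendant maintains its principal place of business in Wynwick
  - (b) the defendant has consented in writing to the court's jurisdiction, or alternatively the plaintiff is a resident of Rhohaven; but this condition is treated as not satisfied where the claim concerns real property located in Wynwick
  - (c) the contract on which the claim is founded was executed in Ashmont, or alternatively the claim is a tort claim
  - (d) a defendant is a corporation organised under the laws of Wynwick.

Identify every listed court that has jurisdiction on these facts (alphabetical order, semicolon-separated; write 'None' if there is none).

the Bryley High Bench; the Wynwick District Court

The Wynwick District Court:
  (a) The plaintiff resides in Rhohaven, which is not Wynwick. Condition met.
  (b) The defendant resides in Istford, not Wynwick. The proviso rescues it, though: the operative events occurred in Wynwick. Met.
  (c) The operative events occurred in Wynwick, which satisfies one of the alternatives. The carve-out does not apply: the plaintiff resides in Rhohaven, not Wynwick. Condition met.
  (d) The property lies in Wynwick, which satisfies one of the alternatives. Satisfied.
  → Jurisdiction lies.
The Bryley High Bench:
  (a) Anika Esparza resides in Istford. Satisfied.
  (b) The claim is a property claim, not an employment claim, so one alternative holds. Satisfied.
  (c) The amount in controversy is 70,500 dollars, within the USD 79,000 ceiling. Satisfied.
  (d) No contract (and hence no place of execution) is alleged. The proviso rescues it, though: the claim is a property claim. Condition met.
  → All conditions met; jurisdiction exists.
The Bryley District Court:
  (a) The amount in controversy is $70,500, above the $50,000 ceiling; the claim is a property claim, not a consumer claim — none of the alternatives is met. Not satisfied.
  (b) No party resides in Bryley. Fails.
  (c) The operative events occurred in Wynwick, not Bryley. However, the amount in controversy is 70,500 dollars, which meets the $50,000 floor, so the 'unless' proviso supplies this condition. Satisfied.
  (d) The claim is a property claim, not a contract claim — that alternative is enough. Condition met.
  (e) The amount in controversy is $70,500, which meets the 69,500 dollars floor — that alternative is enough. Satisfied.
  → Not every requirement is met — no jurisdiction.
The Wynwick Court of Common Pleas:
  (a) The amount in controversy is USD 70,500, which meets the USD 10,000 floor, which satisfies one of the alternatives. Satisfied.
  (b) The plaintiff resides in Rhohaven, which satisfies one of the alternatives. But the property lies in Wynwick, triggering the carve-out and defeating this condition. Condition not met.
  (c) No contract (and hence no place of execution) is alleged; the claim is a property claim, not a tort claim — no alternative holds. Not met.
  (d) No defendant is a corporation. Condition not met.
  → Not every requirement is met — no jurisdiction.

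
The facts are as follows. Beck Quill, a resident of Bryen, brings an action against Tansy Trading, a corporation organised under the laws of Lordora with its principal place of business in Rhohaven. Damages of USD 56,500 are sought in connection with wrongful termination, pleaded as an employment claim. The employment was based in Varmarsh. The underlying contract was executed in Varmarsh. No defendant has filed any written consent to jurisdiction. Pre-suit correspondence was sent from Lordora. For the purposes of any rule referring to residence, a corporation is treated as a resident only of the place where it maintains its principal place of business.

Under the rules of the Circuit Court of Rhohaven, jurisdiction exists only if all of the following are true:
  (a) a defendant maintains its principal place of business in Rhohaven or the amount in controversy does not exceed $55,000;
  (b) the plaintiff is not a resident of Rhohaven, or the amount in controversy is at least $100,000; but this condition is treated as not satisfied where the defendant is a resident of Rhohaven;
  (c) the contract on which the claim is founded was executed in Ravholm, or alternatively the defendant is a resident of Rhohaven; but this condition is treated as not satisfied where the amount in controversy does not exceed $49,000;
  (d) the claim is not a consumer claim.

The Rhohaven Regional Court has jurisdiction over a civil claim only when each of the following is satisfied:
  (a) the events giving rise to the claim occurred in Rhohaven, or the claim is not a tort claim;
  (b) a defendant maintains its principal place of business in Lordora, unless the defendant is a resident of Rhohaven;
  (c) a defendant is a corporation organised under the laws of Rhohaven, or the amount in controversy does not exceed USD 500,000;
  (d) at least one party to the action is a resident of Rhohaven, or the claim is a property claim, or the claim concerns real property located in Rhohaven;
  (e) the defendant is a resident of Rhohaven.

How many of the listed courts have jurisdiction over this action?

The Circuit Court of Rhohaven:
  (a) Tansy Trading has its principal place of business in Rhohaven — that alternative is enough. Met.
  (b) The plaintiff resides in Bryen, which is not Rhohaven — that alternative is enough. But the carve-out bites: the defendant resides in Rhohaven. Not satisfied.
  (c) The defendant resides in Rhohaven, so this disjunct is met. The exception is not triggered, since the amount in controversy is $56,500, above the USD 49,000 ceiling. Satisfied.
  (d) The claim is an employment claim, not a consumer claim. Met.
  → At least one condition fails; no jurisdiction.
The Rhohaven Regional Court:
  (a) The claim is an employment claim, not a tort claim, so one alternative holds. Met.
  (b) The corporate defendant(s) have their principal place of business in Rhohaven, not Lordora. The proviso rescues it, though: the defendant resides in Rhohaven. Met.
  (c) The amount in controversy is 56,500 dollars, within the $500,000 ceiling — that alternative is enough. Met.
  (d) Tansy Trading resides in Rhohaven — that alternative is enough. Met.
  (e) The defendant resides in Rhohaven. Satisfied.
  → All conditions met; jurisdiction exists.
Courts with jurisdiction: the Rhohaven Regional Court — 1 in total.

1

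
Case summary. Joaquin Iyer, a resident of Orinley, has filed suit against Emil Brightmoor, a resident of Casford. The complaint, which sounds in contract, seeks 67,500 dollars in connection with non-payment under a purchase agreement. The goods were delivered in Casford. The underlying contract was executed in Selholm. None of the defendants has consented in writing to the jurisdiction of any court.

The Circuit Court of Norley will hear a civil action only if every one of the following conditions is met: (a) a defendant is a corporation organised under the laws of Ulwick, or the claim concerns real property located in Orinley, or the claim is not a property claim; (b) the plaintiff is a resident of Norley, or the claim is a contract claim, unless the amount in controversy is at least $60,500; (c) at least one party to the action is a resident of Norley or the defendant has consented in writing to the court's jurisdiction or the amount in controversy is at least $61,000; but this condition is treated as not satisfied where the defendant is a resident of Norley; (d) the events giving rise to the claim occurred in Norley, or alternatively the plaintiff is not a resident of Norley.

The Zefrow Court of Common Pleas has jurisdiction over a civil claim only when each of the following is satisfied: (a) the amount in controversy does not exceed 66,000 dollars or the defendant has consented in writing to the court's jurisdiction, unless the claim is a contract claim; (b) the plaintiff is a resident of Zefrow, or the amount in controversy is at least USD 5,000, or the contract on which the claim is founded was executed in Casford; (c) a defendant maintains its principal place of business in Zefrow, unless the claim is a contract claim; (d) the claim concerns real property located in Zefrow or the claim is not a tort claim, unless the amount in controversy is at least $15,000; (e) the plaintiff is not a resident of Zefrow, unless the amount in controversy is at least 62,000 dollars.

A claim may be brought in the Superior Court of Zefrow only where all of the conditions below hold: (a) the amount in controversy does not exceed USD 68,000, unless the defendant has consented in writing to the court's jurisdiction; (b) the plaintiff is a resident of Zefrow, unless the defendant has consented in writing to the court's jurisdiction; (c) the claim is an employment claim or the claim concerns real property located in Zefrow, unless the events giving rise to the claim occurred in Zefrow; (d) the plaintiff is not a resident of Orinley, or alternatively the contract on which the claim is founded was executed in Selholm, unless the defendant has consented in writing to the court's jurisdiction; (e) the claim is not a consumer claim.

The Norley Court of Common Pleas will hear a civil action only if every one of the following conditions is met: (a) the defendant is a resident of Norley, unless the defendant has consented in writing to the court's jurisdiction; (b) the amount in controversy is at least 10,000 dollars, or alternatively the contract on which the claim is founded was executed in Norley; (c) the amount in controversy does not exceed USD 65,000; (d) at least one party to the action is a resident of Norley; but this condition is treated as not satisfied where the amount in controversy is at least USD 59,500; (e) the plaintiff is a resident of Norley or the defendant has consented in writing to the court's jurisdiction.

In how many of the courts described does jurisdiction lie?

2

The Circuit Court of Norley:
  (a) The claim is a contract claim, not a property claim, so one alternative holds. Satisfied.
  (b) The claim is a contract claim, so this disjunct is met. Satisfied.
  (c) The amount in controversy is USD 67,500, which meets the $61,000 floor, so one alternative holds. The exception is not triggered, since the defendant resides in Casford, not Norley. Satisfied.
  (d) The plaintiff resides in Orinley, which is not Norley — that alternative is enough. Met.
  → Jurisdiction lies.
The Zefrow Court of Common Pleas:
  (a) The amount in controversy is USD 67,500, above the $66,000 ceiling; no such written consent has been filed — every alternative fails. The proviso rescues it, though: the claim is a contract claim. Satisfied.
  (b) The amount in controversy is 67,500 dollars, which meets the 5,000 dollars floor, which satisfies one of the alternatives. Condition met.
  (c) No defendant is a corporation. But the claim is a contract claim, and the 'unless' clause therefore excuses the requirement. Met.
  (d) The claim is a contract claim, not a tort claim — that alternative is enough. Condition met.
  (e) The plaintiff resides in Orinley, which is not Zefrow. Met.
  → Every requirement is satisfied — jurisdiction.
The Superior Court of Zefrow:
  (a) The amount in controversy is 67,500 dollars, within the USD 68,000 ceiling. Met.
  (b) The plaintiff resides in Orinley, not Zefrow. The proviso offers no rescue either, since no such written consent has been filed. Not met.
  (c) The claim is a contract claim, not an employment claim; the claim does not concern real property — every alternative fails. Nor does the 'unless' clause help: the operative events occurred in Casford, not Zefrow. Not satisfied.
  (d) The contract was executed in Selholm, so this disjunct is met. Condition met.
  (e) The claim is a contract claim, not a consumer claim. Satisfied.
  → The court lacks jurisdiction.
The Norley Court of Common Pleas:
  (a) The defendant resides in Casford, not Norley. And no such written consent has been filed, so the proviso does not save it. Not met.
  (b) The amount in controversy is $67,500, which meets the 10,000 dollars floor, which satisfies one of the alternatives. Satisfied.
  (c) The amount in controversy is USD 67,500, above the 65,000 dollars ceiling. Not satisfied.
  (d) No party resides in Norley. Not satisfied.
  (e) The plaintiff resides in Orinley, not Norley; no such written consent has been filed — no alternative holds. Not satisfied.
  → The court lacks jurisdiction.
Courts with jurisdiction: the Circuit Court of Norley, the Zefrow Court of Common Pleas — 2 in total.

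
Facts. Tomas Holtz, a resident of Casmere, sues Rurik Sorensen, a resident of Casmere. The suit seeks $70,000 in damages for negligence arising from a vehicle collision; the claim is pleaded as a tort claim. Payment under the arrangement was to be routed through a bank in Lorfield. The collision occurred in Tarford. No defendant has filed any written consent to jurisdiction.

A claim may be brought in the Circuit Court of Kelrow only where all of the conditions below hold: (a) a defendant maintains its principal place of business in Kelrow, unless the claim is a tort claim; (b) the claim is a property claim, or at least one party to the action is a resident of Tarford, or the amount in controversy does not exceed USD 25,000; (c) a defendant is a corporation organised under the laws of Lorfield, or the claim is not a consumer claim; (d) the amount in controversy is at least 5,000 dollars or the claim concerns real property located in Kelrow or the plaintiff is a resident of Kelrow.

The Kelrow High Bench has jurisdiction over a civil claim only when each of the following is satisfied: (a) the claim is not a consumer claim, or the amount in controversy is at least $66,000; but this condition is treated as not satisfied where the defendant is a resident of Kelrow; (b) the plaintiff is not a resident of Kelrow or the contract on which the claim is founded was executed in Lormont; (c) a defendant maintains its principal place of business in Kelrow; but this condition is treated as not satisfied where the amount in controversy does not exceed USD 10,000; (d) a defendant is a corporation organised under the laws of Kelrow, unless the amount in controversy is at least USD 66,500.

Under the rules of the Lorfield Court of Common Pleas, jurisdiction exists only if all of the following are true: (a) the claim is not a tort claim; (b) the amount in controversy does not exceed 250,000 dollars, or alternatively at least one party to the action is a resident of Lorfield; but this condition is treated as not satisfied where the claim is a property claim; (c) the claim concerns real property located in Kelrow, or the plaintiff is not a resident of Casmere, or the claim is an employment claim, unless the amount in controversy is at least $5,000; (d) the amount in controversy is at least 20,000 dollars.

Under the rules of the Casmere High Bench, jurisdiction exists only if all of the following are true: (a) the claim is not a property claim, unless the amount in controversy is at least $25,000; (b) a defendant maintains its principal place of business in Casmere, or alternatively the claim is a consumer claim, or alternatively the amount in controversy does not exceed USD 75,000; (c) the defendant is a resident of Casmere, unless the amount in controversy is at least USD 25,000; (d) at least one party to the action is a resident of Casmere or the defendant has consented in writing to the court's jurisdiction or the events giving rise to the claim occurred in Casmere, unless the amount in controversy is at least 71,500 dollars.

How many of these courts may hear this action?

1

The Circuit Court of Kelrow:
  (a) No defendant is a corporation. The proviso rescues it, though: the claim is a tort claim. Met.
  (b) The claim is a tort claim, not a property claim; no party resides in Tarford; the amount in controversy is 70,000 dollars, above the $25,000 ceiling — every alternative fails. Not satisfied.
  (c) The claim is a tort claim, not a consumer claim, so this disjunct is met. Met.
  (d) The amount in controversy is 70,000 dollars, which meets the $5,000 floor, so one alternative holds. Met.
  → Not every requirement is met — no jurisdiction.
The Kelrow High Bench:
  (a) The claim is a tort claim, not a consumer claim — that alternative is enough. The carve-out does not apply: the defendant resides in Casmere, not Kelrow. Met.
  (b) The plaintiff resides in Casmere, which is not Kelrow, so this disjunct is met. Satisfied.
  (c) No defendant is a corporation. Condition not met.
  (d) No defendant is a corporation. The proviso rescues it, though: the amount in controversy is 70,000 dollars, which meets the USD 66,500 floor. Condition met.
  → The court lacks jurisdiction.
The Lorfield Court of Common Pleas:
  (a) The claim is a tort claim. Not satisfied.
  (b) The amount in controversy is USD 70,000, within the USD 250,000 ceiling — that alternative is enough. And the carve-out is inapplicable — the claim is a tort claim, not a property claim. Met.
  (c) The claim does not concern real property; the plaintiff resides in Casmere; the claim is a tort claim, not an employment claim — none of the alternatives is met. The proviso rescues it, though: the amount in controversy is 70,000 dollars, which meets the USD 5,000 floor. Condition met.
  (d) The amount in controversy is USD 70,000, which meets the USD 20,000 floor. Satisfied.
  → Not every requirement is met — no jurisdiction.
The Casmere High Bench:
  (a) The claim is a tort claim, not a property claim. Condition met.
  (b) The amount in controversy is USD 70,000, within the $75,000 ceiling — that alternative is enough. Condition met.
  (c) The defendant resides in Casmere. Met.
  (d) Tomas Holtz resides in Casmere, so this disjunct is met. Condition met.
  → Every requirement is satisfied — jurisdiction.
Courts with jurisdiction: the Casmere High Bench — 1 in total.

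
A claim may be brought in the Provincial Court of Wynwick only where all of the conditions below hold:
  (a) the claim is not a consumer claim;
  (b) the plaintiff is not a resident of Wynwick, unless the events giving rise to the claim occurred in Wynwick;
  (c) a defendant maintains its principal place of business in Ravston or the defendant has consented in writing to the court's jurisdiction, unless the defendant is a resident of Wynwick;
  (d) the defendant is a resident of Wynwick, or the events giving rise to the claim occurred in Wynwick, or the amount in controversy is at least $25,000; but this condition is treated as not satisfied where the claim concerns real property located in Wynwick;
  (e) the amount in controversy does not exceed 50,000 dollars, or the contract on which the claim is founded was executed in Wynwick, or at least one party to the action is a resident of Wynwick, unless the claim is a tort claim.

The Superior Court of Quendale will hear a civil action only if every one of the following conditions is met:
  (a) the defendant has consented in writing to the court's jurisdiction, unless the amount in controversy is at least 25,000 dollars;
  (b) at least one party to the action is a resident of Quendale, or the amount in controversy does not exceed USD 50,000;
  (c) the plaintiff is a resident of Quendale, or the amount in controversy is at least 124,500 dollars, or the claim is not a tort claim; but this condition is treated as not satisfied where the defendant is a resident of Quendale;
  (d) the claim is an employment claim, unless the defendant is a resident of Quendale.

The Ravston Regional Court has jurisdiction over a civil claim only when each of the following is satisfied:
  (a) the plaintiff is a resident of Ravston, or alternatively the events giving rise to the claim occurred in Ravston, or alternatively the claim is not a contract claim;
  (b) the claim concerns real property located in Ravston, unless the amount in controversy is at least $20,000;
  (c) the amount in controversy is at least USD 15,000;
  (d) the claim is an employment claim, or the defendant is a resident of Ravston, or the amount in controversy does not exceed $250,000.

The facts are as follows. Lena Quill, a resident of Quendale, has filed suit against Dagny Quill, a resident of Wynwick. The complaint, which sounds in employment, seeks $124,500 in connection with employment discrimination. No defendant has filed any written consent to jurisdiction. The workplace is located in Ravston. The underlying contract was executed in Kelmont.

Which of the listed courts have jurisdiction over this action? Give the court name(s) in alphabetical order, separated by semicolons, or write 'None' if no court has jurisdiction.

The Provincial Court of Wynwick:
  (a) The claim is an employment claim, not a consumer claim. Condition met.
  (b) The plaintiff resides in Quendale, which is not Wynwick. Satisfied.
  (c) No defendant is a corporation; no such written consent has been filed — every alternative fails. However, the defendant resides in Wynwick, so the 'unless' proviso supplies this condition. Met.
  (d) The defendant resides in Wynwick — that alternative is enough. The carve-out does not apply: the claim does not concern real property. Condition met.
  (e) Dagny Quill resides in Wynwick, so one alternative holds. Satisfied.
  → Jurisdiction lies.
The Superior Court of Quendale:
  (a) No such written consent has been filed. The proviso rescues it, though: the amount in controversy is USD 124,500, which meets the USD 25,000 floor. Satisfied.
  (b) Lena Quill resides in Quendale, so this disjunct is met. Satisfied.
  (c) The plaintiff resides in Quendale, which satisfies one of the alternatives. And the carve-out is inapplicable — the defendant resides in Wynwick, not Quendale. Met.
  (d) The claim is an employment claim. Condition met.
  → Jurisdiction lies.
The Ravston Regional Court:
  (a) The operative events occurred in Ravston — that alternative is enough. Met.
  (b) The claim does not concern real property. The proviso rescues it, though: the amount in controversy is 124,500 dollars, which meets the 20,000 dollars floor. Satisfied.
  (c) The amount in controversy is $124,500, which meets the USD 15,000 floor. Satisfied.
  (d) The claim is an employment claim, which satisfies one of the alternatives. Satisfied.
  → All conditions met; jurisdiction exists.

the Provincial Court of Wynwick; the Ravston Regional Court; the Superior Court of Quendale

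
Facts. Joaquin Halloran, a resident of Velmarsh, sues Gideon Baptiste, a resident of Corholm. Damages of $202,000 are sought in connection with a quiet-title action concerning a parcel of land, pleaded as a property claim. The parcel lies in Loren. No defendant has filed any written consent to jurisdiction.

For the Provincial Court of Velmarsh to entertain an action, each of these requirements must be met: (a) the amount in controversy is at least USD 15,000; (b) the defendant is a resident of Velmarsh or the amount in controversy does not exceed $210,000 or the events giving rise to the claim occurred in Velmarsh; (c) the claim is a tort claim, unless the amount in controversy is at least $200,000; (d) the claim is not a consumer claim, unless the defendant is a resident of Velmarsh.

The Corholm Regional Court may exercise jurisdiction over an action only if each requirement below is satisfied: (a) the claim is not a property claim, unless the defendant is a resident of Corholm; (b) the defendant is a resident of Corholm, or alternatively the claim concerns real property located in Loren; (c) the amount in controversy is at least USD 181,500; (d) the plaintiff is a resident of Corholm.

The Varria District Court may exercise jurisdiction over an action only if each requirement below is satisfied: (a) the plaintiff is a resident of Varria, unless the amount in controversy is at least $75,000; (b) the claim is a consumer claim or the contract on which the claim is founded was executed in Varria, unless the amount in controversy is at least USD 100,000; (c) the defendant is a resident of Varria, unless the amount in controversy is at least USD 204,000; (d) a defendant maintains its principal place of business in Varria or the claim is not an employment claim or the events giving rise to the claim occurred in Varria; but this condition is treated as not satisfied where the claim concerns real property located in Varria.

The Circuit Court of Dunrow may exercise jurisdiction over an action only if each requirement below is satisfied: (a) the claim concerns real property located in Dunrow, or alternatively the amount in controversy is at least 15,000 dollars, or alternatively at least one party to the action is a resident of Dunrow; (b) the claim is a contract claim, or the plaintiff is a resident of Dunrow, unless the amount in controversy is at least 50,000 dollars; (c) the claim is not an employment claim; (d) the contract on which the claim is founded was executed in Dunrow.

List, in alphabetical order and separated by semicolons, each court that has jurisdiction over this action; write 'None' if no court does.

the Provincial Court of Velmarsh

The Provincial Court of Velmarsh:
  (a) The amount in controversy is USD 202,000, which meets the 15,000 dollars floor. Met.
  (b) The amount in controversy is 202,000 dollars, within the 210,000 dollars ceiling, so this disjunct is met. Condition met.
  (c) The claim is a property claim, not a tort claim. However, the amount in controversy is $202,000, which meets the USD 200,000 floor, so the 'unless' proviso supplies this condition. Satisfied.
  (d) The claim is a property claim, not a consumer claim. Condition met.
  → Every requirement is satisfied — jurisdiction.
The Corholm Regional Court:
  (a) The claim is a property claim. But the defendant resides in Corholm, and the 'unless' clause therefore excuses the requirement. Met.
  (b) The defendant resides in Corholm — that alternative is enough. Met.
  (c) The amount in controversy is 202,000 dollars, which meets the USD 181,500 floor. Met.
  (d) The plaintiff resides in Velmarsh, not Corholm. Not met.
  → At least one condition fails; no jurisdiction.
The Varria District Court:
  (a) The plaintiff resides in Velmarsh, not Varria. The proviso rescues it, though: the amount in controversy is $202,000, which meets the 75,000 dollars floor. Met.
  (b) The claim is a property claim, not a consumer claim; no contract (and hence no place of execution) is alleged — every alternative fails. But the amount in controversy is 202,000 dollars, which meets the USD 100,000 floor, and the 'unless' clause therefore excuses the requirement. Condition met.
  (c) The defendant resides in Corholm, not Varria. The proviso offers no rescue either, since the amount in controversy is 202,000 dollars, below the $204,000 floor. Not satisfied.
  (d) The claim is a property claim, not an employment claim, so this disjunct is met. The carve-out does not apply: the property lies in Loren, not Varria. Condition met.
  → The court lacks jurisdiction.
The Circuit Court of Dunrow:
  (a) The amount in controversy is USD 202,000, which meets the USD 15,000 floor, so this disjunct is met. Met.
  (b) The claim is a property claim, not a contract claim; the plaintiff resides in Velmarsh, not Dunrow — none of the alternatives is met. But the amount in controversy is $202,000, which meets the 50,000 dollars floor, and the 'unless' clause therefore excuses the requirement. Met.
  (c) The claim is a property claim, not an employment claim. Condition met.
  (d) No contract (and hence no place of execution) is alleged. Fails.
  → No jurisdiction.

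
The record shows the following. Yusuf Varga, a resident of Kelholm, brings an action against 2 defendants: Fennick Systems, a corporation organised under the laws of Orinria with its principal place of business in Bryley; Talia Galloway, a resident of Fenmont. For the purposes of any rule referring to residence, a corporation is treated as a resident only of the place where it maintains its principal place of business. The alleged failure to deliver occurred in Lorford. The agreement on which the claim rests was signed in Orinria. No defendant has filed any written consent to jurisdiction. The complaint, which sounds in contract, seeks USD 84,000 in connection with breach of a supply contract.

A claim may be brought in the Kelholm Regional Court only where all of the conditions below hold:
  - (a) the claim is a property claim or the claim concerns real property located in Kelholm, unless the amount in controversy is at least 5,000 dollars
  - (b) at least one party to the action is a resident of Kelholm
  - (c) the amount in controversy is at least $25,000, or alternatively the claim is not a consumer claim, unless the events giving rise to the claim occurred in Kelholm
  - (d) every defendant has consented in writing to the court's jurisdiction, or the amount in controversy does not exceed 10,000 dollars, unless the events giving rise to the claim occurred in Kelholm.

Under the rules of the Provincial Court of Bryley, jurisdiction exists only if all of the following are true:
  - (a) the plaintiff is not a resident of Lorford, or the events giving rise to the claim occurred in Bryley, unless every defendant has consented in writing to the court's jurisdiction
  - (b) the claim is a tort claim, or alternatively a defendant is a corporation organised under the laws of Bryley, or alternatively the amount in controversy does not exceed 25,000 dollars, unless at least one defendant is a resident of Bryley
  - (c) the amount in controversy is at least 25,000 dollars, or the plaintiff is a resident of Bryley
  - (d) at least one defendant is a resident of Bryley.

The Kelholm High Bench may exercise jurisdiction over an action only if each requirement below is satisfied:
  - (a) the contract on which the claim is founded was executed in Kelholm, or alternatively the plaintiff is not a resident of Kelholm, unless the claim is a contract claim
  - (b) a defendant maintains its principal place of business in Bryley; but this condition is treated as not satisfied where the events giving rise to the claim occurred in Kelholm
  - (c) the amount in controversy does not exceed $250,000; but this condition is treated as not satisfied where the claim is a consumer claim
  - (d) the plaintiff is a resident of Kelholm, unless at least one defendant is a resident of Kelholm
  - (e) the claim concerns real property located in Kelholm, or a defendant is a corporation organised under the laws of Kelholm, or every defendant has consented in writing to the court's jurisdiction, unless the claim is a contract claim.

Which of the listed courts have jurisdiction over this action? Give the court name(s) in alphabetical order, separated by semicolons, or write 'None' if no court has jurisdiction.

the Kelholm High Bench; the Provincial Court of Bryley

The Kelholm Regional Court:
  (a) The claim is a contract claim, not a property claim; the claim does not concern real property — no alternative holds. But the amount in controversy is USD 84,000, which meets the 5,000 dollars floor, and the 'unless' clause therefore excuses the requirement. Met.
  (b) Yusuf Varga resides in Kelholm. Met.
  (c) The amount in controversy is $84,000, which meets the 25,000 dollars floor — that alternative is enough. Satisfied.
  (d) No such written consent has been filed; the amount in controversy is $84,000, above the $10,000 ceiling — none of the alternatives is met. Nor does the 'unless' clause help: the operative events occurred in Lorford, not Kelholm. Not met.
  → No jurisdiction.
The Provincial Court of Bryley:
  (a) The plaintiff resides in Kelholm, which is not Lorford, which satisfies one of the alternatives. Satisfied.
  (b) The claim is a contract claim, not a tort claim; the corporate defendant(s) are organised in Orinria, not Bryley; the amount in controversy is 84,000 dollars, above the $25,000 ceiling — every alternative fails. However, Fennick Systems resides in Bryley, so the 'unless' proviso supplies this condition. Met.
  (c) The amount in controversy is $84,000, which meets the 25,000 dollars floor, so one alternative holds. Satisfied.
  (d) Fennick Systems resides in Bryley. Condition met.
  → The court has jurisdiction.
The Kelholm High Bench:
  (a) The contract was executed in Orinria, not Kelholm; the plaintiff resides in Kelholm — no alternative holds. However, the claim is a contract claim, so the 'unless' proviso supplies this condition. Condition met.
  (b) Fennick Systems has its principal place of business in Bryley. And the carve-out is inapplicable — the operative events occurred in Lorford, not Kelholm. Met.
  (c) The amount in controversy is USD 84,000, within the USD 250,000 ceiling. The exception is not triggered, since the claim is a contract claim, not a consumer claim. Met.
  (d) The plaintiff resides in Kelholm. Satisfied.
  (e) The claim does not concern real property; the corporate defendant(s) are organised in Orinria, not Kelholm; no such written consent has been filed — no alternative holds. However, the claim is a contract claim, so the 'unless' proviso supplies this condition. Satisfied.
  → Jurisdiction lies.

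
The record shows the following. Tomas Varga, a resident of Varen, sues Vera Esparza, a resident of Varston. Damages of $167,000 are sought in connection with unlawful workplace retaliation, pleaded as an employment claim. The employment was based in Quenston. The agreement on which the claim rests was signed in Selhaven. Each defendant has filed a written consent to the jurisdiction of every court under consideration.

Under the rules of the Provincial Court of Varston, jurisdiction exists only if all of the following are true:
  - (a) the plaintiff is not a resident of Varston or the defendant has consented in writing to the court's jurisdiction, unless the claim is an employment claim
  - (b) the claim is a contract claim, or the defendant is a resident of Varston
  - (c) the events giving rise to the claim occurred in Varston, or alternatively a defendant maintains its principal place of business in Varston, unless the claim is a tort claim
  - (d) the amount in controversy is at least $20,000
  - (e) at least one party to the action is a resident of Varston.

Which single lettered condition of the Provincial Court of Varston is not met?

(c)

The Provincial Court of Varston:
  (a) The plaintiff resides in Varen, which is not Varston, which satisfies one of the alternatives. Met.
  (b) The defendant resides in Varston, so this disjunct is met. Satisfied.
  (c) The operative events occurred in Quenston, not Varston; no defendant is a corporation — no alternative holds. Nor does the 'unless' clause help: the claim is an employment claim, not a tort claim. Not satisfied.
  (d) The amount in controversy is USD 167,000, which meets the USD 20,000 floor. Condition met.
  (e) Vera Esparza resides in Varston. Satisfied.
Only condition (c) fails.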